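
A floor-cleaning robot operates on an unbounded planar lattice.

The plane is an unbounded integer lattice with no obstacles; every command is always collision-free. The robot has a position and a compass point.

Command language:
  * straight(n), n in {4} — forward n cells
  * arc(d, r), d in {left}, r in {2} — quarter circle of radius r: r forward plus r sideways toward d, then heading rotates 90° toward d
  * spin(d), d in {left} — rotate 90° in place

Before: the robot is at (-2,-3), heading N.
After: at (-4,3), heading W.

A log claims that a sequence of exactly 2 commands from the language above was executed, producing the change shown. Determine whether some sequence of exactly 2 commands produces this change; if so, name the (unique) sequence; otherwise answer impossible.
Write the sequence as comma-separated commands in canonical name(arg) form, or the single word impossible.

key: position moved to (-4,3) AND the heading swung to W — translation plus rotation needed
t0: at (-2,-3), heading N
step 1 (straight(4)): at (-2,1), heading N
step 2 (arc(left, 2)): at (-4,3), heading W
no rival 2-sequence matches.

straight(4), arc(left, 2)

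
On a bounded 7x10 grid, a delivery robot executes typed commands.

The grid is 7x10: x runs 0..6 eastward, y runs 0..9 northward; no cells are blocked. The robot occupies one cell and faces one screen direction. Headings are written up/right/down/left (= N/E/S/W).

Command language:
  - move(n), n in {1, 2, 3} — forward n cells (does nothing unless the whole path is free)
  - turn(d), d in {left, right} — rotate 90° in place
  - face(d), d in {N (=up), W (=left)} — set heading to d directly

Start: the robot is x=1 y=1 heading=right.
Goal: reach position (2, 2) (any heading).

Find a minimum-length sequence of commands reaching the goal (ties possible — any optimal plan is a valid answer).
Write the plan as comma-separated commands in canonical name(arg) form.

move(1), face(N), move(1)

start: x=1 y=1 heading=right
[1] after move(1): x=2 y=1 heading=right
[2] after face(N): x=2 y=1 heading=up
[3] after move(1): x=2 y=2 heading=up
nothing shorter than 3 reaches the goal.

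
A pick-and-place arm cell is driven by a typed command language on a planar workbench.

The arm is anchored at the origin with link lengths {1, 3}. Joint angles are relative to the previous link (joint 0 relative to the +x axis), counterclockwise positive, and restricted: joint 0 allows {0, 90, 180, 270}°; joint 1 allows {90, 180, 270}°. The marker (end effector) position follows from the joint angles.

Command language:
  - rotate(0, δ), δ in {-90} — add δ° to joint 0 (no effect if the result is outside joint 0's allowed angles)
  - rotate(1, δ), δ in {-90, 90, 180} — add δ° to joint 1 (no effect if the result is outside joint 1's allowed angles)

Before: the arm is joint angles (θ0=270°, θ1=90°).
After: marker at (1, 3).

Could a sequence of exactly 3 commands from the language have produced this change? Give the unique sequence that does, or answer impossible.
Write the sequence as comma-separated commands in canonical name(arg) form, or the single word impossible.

t0: joint angles (θ0=270°, θ1=90°)
t=1 rotate(0, -90) ⇒ joint angles (θ0=180°, θ1=90°)
t=2 rotate(0, -90) ⇒ joint angles (θ0=90°, θ1=90°)
t=3 rotate(0, -90) ⇒ joint angles (θ0=0°, θ1=90°)
no rival 3-sequence matches.

rotate(0, -90), rotate(0, -90), rotate(0, -90)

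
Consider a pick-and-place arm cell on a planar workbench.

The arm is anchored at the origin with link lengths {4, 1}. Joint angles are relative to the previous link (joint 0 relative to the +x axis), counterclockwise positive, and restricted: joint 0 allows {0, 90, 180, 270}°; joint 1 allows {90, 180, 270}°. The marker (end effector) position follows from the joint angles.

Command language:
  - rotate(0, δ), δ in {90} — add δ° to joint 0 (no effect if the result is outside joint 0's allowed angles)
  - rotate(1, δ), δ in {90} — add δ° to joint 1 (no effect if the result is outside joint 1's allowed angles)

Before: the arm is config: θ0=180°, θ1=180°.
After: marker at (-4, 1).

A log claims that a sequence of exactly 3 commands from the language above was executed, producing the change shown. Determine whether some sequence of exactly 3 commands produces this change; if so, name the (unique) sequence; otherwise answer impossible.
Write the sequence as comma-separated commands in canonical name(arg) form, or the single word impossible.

rotate(1, 90), rotate(1, 90), rotate(1, 90)

initial: config: θ0=180°, θ1=180°
t=1 rotate(1, 90) ⇒ config: θ0=180°, θ1=270°
t=2 rotate(1, 90) ⇒ config: θ0=180°, θ1=270°
t=3 rotate(1, 90) ⇒ config: θ0=180°, θ1=270°
uniquely the one of 8 3-step routes that fits.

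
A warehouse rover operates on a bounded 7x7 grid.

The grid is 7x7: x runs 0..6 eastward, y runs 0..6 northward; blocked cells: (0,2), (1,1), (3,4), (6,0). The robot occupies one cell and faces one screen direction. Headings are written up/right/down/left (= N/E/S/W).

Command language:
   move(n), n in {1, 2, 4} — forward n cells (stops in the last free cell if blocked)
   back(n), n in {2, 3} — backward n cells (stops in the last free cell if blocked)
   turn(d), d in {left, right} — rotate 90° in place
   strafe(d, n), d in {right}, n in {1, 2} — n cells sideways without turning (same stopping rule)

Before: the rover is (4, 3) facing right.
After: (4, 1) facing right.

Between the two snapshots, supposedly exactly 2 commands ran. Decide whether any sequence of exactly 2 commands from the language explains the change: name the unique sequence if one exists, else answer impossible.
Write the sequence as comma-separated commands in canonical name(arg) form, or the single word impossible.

key: still facing E at the end — nothing in the sequence rotates
t0: (4, 3) facing right
t=1 strafe(right, 1) ⇒ (4, 2) facing right
t=2 strafe(right, 1) ⇒ (4, 1) facing right
no rival 2-sequence matches.

strafe(right, 1), strafe(right, 1)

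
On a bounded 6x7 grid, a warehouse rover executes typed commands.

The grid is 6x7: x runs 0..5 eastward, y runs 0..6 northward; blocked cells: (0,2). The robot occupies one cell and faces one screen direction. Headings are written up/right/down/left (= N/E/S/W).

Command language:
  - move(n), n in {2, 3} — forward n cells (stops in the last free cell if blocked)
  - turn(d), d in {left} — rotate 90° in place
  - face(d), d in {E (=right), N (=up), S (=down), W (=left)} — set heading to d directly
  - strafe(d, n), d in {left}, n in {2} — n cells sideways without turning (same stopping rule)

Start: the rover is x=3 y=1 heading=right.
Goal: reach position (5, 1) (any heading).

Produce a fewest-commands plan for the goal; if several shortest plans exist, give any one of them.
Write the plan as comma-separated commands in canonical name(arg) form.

begin: x=3 y=1 heading=right
[1] after move(3): x=5 y=1 heading=right
nothing shorter than 1 reaches the goal.

move(3)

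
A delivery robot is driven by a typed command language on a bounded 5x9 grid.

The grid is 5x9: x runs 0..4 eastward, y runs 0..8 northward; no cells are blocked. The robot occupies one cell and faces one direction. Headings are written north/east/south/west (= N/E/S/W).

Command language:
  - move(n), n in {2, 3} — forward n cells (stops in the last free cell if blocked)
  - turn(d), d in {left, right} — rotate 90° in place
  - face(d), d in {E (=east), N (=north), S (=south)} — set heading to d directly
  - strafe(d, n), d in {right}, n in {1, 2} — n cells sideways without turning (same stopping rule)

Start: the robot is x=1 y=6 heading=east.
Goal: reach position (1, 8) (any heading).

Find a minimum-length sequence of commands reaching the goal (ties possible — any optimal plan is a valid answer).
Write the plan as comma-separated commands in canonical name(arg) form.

t0: x=1 y=6 heading=east
1. turn(left) → x=1 y=6 heading=north
2. move(3) → x=1 y=8 heading=north
nothing shorter than 2 reaches the goal.

turn(left), move(3)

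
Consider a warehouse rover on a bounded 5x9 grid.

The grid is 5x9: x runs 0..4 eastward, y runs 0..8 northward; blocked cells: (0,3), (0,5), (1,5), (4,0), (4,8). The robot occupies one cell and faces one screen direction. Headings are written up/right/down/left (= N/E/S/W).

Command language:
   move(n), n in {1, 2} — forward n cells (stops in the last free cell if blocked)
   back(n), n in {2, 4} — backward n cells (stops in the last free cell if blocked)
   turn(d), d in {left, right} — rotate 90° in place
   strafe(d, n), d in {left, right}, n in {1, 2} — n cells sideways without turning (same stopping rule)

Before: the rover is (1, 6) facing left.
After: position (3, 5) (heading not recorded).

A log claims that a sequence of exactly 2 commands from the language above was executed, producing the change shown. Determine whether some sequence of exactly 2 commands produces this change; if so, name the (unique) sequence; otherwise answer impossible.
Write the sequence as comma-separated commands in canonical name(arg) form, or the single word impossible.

back(2), strafe(left, 1)

key: order matters: swapping back(2) and strafe(left, 1) lands elsewhere
initial: (1, 6) facing left
1. back(2) → (3, 6) facing left
2. strafe(left, 1) → (3, 5) facing left
uniquely the one of 100 2-step routes that fits.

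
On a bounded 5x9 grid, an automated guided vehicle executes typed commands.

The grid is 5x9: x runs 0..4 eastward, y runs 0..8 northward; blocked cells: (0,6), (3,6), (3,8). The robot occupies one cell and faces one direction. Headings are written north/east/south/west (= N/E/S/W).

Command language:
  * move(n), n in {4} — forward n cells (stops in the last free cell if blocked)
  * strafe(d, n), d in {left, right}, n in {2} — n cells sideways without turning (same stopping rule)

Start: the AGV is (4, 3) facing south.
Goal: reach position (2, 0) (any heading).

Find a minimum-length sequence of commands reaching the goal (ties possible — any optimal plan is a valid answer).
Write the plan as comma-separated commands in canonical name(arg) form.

begin: (4, 3) facing south
step 1 (move(4)): (4, 0) facing south
step 2 (strafe(right, 2)): (2, 0) facing south
no 1-step plan works, so 2 is optimal.

move(4), strafe(right, 2)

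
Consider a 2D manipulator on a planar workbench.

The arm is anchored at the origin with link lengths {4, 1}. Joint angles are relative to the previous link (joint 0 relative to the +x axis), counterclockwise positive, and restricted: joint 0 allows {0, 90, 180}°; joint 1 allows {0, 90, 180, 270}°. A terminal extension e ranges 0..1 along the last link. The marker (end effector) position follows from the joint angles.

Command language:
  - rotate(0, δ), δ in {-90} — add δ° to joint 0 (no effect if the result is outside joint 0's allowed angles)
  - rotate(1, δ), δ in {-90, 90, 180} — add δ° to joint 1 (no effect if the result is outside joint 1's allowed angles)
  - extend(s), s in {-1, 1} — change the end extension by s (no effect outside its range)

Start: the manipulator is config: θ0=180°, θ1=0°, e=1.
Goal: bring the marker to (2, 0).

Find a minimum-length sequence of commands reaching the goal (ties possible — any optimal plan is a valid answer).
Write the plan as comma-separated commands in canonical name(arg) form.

initial: config: θ0=180°, θ1=0°, e=1
t=1 rotate(0, -90) ⇒ config: θ0=90°, θ1=0°, e=1
t=2 rotate(0, -90) ⇒ config: θ0=0°, θ1=0°, e=1
t=3 rotate(1, 180) ⇒ config: θ0=0°, θ1=180°, e=1
shorter routes all fall short; 3 is best.

rotate(0, -90), rotate(0, -90), rotate(1, 180)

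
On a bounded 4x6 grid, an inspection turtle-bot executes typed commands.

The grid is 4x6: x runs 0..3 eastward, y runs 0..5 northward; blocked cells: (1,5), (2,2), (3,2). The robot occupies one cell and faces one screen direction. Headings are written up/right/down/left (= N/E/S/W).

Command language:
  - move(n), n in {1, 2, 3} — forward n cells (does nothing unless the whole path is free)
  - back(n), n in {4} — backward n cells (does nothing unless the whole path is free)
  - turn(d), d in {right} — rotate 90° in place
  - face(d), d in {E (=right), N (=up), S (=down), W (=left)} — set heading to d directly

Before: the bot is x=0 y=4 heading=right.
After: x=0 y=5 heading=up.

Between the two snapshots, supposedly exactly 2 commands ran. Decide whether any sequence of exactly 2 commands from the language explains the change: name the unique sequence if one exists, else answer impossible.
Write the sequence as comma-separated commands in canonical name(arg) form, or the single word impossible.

key: running move(1) before face(N) would end elsewhere — order is forced
initial: x=0 y=4 heading=right
t=1 face(N) ⇒ x=0 y=4 heading=up
t=2 move(1) ⇒ x=0 y=5 heading=up
uniquely the one of 81 2-step routes that fits.

face(N), move(1)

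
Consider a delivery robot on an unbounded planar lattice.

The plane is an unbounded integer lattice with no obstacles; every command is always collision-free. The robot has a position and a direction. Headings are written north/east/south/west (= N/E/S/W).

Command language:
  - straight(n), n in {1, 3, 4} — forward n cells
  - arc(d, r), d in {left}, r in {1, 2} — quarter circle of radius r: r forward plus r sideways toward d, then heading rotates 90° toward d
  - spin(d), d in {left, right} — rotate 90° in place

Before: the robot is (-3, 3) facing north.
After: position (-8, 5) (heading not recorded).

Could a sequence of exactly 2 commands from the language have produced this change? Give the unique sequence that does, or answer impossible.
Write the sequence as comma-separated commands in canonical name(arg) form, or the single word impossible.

key: order matters: swapping arc(left, 2) and straight(3) lands elsewhere
t0: (-3, 3) facing north
step 1 (arc(left, 2)): (-5, 5) facing west
step 2 (straight(3)): (-8, 5) facing west
all 49 alternatives checked — unique.

arc(left, 2), straight(3)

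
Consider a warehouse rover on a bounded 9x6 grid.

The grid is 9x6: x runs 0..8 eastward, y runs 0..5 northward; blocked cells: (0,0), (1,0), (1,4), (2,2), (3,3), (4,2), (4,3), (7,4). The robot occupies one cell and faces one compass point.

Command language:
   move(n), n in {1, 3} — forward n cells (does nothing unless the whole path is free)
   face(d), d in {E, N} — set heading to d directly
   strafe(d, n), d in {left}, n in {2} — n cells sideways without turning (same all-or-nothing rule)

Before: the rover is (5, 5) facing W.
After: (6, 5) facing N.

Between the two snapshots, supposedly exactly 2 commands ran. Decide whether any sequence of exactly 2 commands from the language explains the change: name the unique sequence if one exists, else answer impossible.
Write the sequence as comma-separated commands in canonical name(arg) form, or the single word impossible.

impossible

checked all 2-command options: none fits.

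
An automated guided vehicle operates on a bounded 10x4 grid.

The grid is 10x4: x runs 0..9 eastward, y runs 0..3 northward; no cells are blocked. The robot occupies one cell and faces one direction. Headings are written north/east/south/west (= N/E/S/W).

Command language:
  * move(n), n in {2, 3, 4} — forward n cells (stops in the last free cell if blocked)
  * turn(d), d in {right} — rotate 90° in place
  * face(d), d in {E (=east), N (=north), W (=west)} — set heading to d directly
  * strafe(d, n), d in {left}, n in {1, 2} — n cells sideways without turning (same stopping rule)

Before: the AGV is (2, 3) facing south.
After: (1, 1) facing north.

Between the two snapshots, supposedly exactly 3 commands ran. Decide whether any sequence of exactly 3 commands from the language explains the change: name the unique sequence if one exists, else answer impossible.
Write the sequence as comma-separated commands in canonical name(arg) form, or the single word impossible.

move(2), face(N), strafe(left, 1)

key: running strafe(left, 1) before move(2) would end elsewhere — order is forced
t0: (2, 3) facing south
1. move(2) → (2, 1) facing south
2. face(N) → (2, 1) facing north
3. strafe(left, 1) → (1, 1) facing north
all 729 alternatives checked — unique.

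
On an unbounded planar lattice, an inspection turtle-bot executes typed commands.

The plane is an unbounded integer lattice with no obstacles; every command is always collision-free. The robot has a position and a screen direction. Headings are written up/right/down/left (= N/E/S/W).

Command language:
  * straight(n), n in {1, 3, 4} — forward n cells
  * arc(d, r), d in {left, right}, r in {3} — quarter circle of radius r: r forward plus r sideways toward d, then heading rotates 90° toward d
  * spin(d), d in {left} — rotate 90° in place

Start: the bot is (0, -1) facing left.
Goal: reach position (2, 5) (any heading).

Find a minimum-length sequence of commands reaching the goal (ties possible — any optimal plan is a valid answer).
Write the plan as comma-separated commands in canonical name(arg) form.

straight(1), arc(right, 3), arc(right, 3), straight(3)

t0: (0, -1) facing left
1. straight(1) → (-1, -1) facing left
2. arc(right, 3) → (-4, 2) facing up
3. arc(right, 3) → (-1, 5) facing right
4. straight(3) → (2, 5) facing right
shorter routes all fall short; 4 is best.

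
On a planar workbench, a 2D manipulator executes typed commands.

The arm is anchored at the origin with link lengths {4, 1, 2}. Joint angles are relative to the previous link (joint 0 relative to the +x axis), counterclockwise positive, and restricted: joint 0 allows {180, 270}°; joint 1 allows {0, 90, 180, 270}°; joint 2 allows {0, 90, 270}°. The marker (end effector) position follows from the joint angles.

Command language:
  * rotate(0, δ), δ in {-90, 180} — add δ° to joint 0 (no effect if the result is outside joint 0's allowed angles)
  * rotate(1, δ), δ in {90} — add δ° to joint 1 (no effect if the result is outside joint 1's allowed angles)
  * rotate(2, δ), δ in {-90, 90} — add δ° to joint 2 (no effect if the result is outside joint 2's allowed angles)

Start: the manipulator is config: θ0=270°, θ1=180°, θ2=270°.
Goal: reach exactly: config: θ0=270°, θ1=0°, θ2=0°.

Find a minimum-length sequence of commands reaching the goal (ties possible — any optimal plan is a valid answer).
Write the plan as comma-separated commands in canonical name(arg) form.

begin: config: θ0=270°, θ1=180°, θ2=270°
step 1 (rotate(1, 90)): config: θ0=270°, θ1=270°, θ2=270°
step 2 (rotate(1, 90)): config: θ0=270°, θ1=0°, θ2=270°
step 3 (rotate(2, 90)): config: θ0=270°, θ1=0°, θ2=0°
shorter routes all fall short; 3 is best.

rotate(1, 90), rotate(1, 90), rotate(2, 90)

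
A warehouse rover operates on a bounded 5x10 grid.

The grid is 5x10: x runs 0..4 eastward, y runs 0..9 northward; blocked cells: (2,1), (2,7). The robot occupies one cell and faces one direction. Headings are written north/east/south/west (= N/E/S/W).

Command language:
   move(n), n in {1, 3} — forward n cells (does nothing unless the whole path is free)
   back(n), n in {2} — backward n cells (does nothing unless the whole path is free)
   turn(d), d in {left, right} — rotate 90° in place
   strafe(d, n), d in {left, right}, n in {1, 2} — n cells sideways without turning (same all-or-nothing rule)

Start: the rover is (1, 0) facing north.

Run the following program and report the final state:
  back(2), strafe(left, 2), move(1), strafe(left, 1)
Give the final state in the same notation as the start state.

(0, 1) facing north

from: (1, 0) facing north
t=1 back(2) ⇒ (1, 0) facing north
t=2 strafe(left, 2) ⇒ (1, 0) facing north
t=3 move(1) ⇒ (1, 1) facing north
t=4 strafe(left, 1) ⇒ (0, 1) facing north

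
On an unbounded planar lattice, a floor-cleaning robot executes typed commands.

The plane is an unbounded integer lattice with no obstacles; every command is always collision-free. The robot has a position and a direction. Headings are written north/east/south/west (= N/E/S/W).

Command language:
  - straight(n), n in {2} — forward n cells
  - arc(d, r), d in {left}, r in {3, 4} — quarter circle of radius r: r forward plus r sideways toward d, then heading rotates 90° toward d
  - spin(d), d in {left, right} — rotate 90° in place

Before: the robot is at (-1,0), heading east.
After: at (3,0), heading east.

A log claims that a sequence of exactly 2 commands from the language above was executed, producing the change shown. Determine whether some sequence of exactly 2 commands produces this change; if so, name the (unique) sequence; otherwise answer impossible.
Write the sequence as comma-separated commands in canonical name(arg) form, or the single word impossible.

key: still facing E at the end — nothing in the sequence rotates
start: at (-1,0), heading east
t=1 straight(2) ⇒ at (1,0), heading east
t=2 straight(2) ⇒ at (3,0), heading east
no rival 2-sequence matches.

straight(2), straight(2)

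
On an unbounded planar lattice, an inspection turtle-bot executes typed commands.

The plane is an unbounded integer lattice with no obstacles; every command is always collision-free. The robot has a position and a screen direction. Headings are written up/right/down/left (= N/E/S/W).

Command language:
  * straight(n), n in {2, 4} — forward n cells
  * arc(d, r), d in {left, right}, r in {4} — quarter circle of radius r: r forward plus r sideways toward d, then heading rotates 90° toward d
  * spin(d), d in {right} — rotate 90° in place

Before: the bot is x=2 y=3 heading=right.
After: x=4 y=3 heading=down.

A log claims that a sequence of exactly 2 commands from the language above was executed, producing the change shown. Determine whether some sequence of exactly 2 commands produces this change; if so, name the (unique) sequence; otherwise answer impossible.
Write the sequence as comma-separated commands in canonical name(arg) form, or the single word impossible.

straight(2), spin(right)

key: running spin(right) before straight(2) would end elsewhere — order is forced
from: x=2 y=3 heading=right
step 1 (straight(2)): x=4 y=3 heading=right
step 2 (spin(right)): x=4 y=3 heading=down
no rival 2-sequence matches.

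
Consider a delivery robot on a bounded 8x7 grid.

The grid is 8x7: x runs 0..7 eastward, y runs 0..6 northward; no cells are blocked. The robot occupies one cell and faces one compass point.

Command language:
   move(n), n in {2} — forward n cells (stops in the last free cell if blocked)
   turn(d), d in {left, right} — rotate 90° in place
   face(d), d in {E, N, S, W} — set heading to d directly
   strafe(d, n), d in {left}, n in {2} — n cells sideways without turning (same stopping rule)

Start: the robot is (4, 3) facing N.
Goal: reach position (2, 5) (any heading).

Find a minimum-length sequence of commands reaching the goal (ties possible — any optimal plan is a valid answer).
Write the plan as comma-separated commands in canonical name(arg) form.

begin: (4, 3) facing N
step 1 (strafe(left, 2)): (2, 3) facing N
step 2 (move(2)): (2, 5) facing N
nothing shorter than 2 reaches the goal.

strafe(left, 2), move(2)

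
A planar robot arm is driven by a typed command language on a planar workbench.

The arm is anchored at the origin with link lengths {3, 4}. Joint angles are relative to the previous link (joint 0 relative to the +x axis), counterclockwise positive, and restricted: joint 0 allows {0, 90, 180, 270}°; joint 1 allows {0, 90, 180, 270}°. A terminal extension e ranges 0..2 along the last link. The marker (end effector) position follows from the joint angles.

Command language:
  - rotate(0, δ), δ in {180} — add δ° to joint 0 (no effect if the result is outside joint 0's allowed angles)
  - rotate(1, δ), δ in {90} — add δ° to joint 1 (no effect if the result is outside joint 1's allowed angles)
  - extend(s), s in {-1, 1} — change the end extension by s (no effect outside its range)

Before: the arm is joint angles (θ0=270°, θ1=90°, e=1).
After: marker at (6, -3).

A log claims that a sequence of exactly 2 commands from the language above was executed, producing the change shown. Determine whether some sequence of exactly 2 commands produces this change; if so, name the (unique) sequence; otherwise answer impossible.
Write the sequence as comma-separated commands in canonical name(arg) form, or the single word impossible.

extend(1), extend(1)

start: joint angles (θ0=270°, θ1=90°, e=1)
t=1 extend(1) ⇒ joint angles (θ0=270°, θ1=90°, e=2)
t=2 extend(1) ⇒ joint angles (θ0=270°, θ1=90°, e=2)
all 16 alternatives checked — unique.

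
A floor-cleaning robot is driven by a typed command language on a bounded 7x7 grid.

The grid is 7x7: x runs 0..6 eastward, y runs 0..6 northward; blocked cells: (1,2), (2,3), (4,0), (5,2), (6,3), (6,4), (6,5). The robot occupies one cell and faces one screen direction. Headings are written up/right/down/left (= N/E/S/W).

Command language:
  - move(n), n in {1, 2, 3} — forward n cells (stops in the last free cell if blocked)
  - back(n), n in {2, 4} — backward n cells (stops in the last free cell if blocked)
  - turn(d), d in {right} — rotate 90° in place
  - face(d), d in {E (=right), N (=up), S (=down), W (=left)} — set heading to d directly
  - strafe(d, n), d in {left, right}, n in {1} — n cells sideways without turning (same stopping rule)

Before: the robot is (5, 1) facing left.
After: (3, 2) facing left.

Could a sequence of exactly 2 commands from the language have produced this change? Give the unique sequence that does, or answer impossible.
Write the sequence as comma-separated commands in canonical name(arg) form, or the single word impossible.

key: still facing W at the end — nothing in the sequence rotates
t0: (5, 1) facing left
t=1 move(2) ⇒ (3, 1) facing left
t=2 strafe(right, 1) ⇒ (3, 2) facing left
no rival 2-sequence matches.

move(2), strafe(right, 1)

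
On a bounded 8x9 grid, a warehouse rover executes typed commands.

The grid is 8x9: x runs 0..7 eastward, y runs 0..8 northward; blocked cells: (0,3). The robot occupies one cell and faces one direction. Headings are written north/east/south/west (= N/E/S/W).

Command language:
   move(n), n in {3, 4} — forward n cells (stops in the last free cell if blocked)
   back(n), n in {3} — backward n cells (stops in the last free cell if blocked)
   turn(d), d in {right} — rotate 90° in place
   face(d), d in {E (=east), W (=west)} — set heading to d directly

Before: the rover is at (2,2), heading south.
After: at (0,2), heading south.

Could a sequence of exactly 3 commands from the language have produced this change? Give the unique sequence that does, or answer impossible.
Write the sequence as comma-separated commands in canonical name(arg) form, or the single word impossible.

face(E), back(3), turn(right)

key: order matters: swapping face(E) and turn(right) lands elsewhere
initial: at (2,2), heading south
1. face(E) → at (2,2), heading east
2. back(3) → at (0,2), heading east
3. turn(right) → at (0,2), heading south
no rival 3-sequence matches.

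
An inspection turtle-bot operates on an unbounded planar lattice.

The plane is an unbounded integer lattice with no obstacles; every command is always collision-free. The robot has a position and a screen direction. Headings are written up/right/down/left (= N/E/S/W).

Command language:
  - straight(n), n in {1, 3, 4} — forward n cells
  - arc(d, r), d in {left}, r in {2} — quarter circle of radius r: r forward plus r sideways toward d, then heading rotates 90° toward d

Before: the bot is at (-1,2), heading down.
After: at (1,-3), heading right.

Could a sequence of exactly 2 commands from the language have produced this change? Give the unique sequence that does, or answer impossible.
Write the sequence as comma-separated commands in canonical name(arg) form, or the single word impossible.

straight(3), arc(left, 2)

key: cell and facing (now E) both changed — the 2 commands mix motion and turning
from: at (-1,2), heading down
step 1 (straight(3)): at (-1,-1), heading down
step 2 (arc(left, 2)): at (1,-3), heading right
all 16 alternatives checked — unique.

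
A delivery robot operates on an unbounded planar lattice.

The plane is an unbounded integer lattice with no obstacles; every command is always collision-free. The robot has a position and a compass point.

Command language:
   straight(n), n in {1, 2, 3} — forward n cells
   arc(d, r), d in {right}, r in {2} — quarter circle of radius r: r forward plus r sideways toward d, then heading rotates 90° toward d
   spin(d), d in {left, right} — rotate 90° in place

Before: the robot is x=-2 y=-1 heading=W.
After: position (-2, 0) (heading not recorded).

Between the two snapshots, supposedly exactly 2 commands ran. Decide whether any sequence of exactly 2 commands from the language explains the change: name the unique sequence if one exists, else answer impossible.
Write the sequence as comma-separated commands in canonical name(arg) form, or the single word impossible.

key: running straight(1) before spin(right) would end elsewhere — order is forced
t0: x=-2 y=-1 heading=W
t=1 spin(right) ⇒ x=-2 y=-1 heading=N
t=2 straight(1) ⇒ x=-2 y=0 heading=N
no rival 2-sequence matches.

spin(right), straight(1)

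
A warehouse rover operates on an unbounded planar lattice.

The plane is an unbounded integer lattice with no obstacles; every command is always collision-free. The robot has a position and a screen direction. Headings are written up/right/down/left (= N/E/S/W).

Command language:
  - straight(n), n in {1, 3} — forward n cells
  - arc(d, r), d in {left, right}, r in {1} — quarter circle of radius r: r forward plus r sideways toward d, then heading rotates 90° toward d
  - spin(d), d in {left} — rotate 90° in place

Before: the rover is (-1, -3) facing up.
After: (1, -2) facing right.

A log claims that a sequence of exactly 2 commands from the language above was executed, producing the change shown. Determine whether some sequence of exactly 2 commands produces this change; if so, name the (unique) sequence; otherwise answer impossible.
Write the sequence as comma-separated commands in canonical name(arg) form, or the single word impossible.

arc(right, 1), straight(1)

key: order matters: swapping arc(right, 1) and straight(1) lands elsewhere
initial: (-1, -3) facing up
t=1 arc(right, 1) ⇒ (0, -2) facing right
t=2 straight(1) ⇒ (1, -2) facing right
uniquely the one of 25 2-step routes that fits.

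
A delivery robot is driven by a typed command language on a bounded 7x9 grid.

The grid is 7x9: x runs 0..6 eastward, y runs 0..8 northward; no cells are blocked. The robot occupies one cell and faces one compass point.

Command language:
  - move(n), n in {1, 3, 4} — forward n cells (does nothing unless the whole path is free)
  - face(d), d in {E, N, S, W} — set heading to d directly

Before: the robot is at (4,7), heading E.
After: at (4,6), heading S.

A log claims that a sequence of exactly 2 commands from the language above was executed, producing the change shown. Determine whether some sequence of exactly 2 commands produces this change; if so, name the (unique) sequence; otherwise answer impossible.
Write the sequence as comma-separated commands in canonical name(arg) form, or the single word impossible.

face(S), move(1)

key: position moved to (4,6) AND the heading swung to S — translation plus rotation needed
start: at (4,7), heading E
step 1 (face(S)): at (4,7), heading S
step 2 (move(1)): at (4,6), heading S
no rival 2-sequence matches.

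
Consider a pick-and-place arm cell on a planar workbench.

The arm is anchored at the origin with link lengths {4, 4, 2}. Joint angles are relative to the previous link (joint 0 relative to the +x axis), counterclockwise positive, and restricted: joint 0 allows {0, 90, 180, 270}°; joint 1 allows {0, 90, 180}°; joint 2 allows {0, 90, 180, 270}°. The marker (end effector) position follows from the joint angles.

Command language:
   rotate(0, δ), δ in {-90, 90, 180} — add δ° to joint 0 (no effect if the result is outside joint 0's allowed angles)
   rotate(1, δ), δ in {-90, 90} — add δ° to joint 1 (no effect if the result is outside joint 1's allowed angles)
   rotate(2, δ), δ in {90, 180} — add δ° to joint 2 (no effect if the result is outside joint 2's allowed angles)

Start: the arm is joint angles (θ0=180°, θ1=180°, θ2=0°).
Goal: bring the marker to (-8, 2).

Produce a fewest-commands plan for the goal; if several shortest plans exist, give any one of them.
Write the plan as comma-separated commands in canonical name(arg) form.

start: joint angles (θ0=180°, θ1=180°, θ2=0°)
[1] after rotate(1, -90): joint angles (θ0=180°, θ1=90°, θ2=0°)
[2] after rotate(1, -90): joint angles (θ0=180°, θ1=0°, θ2=0°)
[3] after rotate(2, 180): joint angles (θ0=180°, θ1=0°, θ2=180°)
[4] after rotate(2, 90): joint angles (θ0=180°, θ1=0°, θ2=270°)
shorter routes all fall short; 4 is best.

rotate(1, -90), rotate(1, -90), rotate(2, 180), rotate(2, 90)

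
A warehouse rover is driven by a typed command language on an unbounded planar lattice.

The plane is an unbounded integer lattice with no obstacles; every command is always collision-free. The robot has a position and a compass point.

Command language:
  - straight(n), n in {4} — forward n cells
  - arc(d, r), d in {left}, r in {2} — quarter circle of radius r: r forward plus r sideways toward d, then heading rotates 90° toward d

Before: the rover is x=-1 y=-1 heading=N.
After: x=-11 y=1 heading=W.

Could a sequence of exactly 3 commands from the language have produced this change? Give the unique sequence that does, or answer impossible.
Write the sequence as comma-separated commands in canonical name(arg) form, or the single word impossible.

key: running straight(4) before arc(left, 2) would end elsewhere — order is forced
from: x=-1 y=-1 heading=N
1. arc(left, 2) → x=-3 y=1 heading=W
2. straight(4) → x=-7 y=1 heading=W
3. straight(4) → x=-11 y=1 heading=W
uniquely the one of 8 3-step routes that fits.

arc(left, 2), straight(4), straight(4)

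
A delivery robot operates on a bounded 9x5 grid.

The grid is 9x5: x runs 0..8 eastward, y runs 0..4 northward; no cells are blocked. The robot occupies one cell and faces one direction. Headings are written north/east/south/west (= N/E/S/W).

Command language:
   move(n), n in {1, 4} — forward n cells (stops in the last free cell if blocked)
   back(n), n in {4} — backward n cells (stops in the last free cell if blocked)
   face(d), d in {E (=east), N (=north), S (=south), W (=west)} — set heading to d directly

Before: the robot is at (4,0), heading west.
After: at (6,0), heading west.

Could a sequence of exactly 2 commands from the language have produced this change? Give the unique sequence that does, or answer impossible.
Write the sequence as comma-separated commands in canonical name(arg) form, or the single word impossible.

impossible

every 2-command combo misses the target.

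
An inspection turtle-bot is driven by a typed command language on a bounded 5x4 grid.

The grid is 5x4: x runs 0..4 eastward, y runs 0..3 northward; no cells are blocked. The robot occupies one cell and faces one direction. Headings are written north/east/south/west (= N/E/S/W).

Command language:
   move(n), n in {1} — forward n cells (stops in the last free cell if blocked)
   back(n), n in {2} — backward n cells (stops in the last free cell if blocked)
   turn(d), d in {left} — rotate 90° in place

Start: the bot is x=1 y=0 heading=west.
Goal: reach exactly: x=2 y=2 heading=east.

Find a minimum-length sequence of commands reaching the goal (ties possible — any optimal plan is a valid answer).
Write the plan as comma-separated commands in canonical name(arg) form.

begin: x=1 y=0 heading=west
step 1 (turn(left)): x=1 y=0 heading=south
step 2 (back(2)): x=1 y=2 heading=south
step 3 (turn(left)): x=1 y=2 heading=east
step 4 (move(1)): x=2 y=2 heading=east
nothing shorter than 4 reaches the goal.

turn(left), back(2), turn(left), move(1)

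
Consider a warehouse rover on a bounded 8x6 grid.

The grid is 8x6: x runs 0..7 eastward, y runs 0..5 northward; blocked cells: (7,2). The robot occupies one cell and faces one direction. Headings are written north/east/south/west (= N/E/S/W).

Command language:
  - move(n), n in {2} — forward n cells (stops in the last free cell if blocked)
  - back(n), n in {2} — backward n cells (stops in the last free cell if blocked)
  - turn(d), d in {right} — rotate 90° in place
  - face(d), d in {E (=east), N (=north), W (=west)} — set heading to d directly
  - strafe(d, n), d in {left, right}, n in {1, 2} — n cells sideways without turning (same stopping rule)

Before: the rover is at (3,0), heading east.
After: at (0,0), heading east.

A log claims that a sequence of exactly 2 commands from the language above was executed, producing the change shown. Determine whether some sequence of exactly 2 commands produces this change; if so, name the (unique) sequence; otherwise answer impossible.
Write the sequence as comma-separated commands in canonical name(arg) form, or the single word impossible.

back(2), back(2)

key: still facing E at the end — nothing in the sequence rotates
from: at (3,0), heading east
1. back(2) → at (1,0), heading east
2. back(2) → at (0,0), heading east
all 100 alternatives checked — unique.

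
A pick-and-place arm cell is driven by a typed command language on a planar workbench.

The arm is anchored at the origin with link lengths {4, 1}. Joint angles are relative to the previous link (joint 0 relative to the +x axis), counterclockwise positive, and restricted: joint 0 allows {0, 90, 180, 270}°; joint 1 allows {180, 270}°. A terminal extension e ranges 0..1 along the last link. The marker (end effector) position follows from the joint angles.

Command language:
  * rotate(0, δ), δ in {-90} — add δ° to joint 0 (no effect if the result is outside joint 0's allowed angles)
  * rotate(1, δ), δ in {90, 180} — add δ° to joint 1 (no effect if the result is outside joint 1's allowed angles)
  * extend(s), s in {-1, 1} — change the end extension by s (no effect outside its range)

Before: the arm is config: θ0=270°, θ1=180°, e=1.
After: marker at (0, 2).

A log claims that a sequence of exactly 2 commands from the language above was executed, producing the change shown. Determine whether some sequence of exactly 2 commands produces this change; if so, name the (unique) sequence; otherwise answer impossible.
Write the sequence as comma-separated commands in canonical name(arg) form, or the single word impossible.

rotate(0, -90), rotate(0, -90)

begin: config: θ0=270°, θ1=180°, e=1
t=1 rotate(0, -90) ⇒ config: θ0=180°, θ1=180°, e=1
t=2 rotate(0, -90) ⇒ config: θ0=90°, θ1=180°, e=1
no rival 2-sequence matches.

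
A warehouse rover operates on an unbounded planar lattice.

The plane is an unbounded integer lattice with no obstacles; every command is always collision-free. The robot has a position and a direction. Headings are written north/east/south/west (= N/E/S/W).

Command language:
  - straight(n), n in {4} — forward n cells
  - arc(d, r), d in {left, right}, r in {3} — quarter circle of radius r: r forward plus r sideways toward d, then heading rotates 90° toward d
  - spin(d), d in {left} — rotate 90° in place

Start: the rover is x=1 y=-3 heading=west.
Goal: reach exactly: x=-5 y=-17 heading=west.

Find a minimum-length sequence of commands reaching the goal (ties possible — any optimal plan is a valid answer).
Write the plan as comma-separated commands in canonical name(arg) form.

initial: x=1 y=-3 heading=west
[1] after arc(left, 3): x=-2 y=-6 heading=south
[2] after straight(4): x=-2 y=-10 heading=south
[3] after straight(4): x=-2 y=-14 heading=south
[4] after arc(right, 3): x=-5 y=-17 heading=west
no 3-step plan works, so 4 is optimal.

arc(left, 3), straight(4), straight(4), arc(right, 3)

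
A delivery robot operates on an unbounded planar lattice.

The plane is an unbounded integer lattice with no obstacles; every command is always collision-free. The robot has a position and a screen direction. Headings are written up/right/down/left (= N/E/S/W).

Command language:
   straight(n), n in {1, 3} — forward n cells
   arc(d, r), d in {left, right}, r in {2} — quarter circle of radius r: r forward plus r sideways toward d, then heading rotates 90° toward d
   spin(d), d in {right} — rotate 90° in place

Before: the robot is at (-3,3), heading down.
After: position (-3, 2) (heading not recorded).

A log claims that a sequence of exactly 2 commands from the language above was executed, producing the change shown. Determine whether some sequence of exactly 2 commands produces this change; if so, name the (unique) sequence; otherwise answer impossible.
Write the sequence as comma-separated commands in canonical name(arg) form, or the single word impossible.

key: order matters: swapping straight(1) and spin(right) lands elsewhere
t0: at (-3,3), heading down
1. straight(1) → at (-3,2), heading down
2. spin(right) → at (-3,2), heading left
all 25 alternatives checked — unique.

straight(1), spin(right)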